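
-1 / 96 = -0.01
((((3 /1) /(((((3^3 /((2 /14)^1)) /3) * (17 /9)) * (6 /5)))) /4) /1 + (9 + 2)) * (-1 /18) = -10477 /17136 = -0.61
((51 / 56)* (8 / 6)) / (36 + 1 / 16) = 136 / 4039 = 0.03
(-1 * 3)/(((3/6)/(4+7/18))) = -79/3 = -26.33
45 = 45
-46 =-46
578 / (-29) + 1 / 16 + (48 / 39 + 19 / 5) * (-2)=-902691 / 30160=-29.93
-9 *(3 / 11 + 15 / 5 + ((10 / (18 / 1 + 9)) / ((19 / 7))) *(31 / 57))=-1076546 / 35739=-30.12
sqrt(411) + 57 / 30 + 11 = 129 / 10 + sqrt(411) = 33.17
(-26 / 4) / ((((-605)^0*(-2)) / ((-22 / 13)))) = -11 / 2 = -5.50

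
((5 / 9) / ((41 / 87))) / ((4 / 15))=725 / 164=4.42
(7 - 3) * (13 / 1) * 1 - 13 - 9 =30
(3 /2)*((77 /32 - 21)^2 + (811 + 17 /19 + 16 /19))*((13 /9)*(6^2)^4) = 640808668773 /152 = 4215846505.09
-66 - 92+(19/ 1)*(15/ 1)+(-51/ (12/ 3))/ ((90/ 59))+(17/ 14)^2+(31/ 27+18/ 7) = 6553387/ 52920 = 123.84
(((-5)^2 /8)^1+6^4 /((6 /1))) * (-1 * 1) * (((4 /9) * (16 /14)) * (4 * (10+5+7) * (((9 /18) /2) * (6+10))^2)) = -9872896 /63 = -156712.63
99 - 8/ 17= 1675/ 17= 98.53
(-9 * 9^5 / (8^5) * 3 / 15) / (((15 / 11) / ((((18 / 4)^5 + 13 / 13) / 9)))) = -12791804553 / 26214400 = -487.97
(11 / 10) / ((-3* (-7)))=0.05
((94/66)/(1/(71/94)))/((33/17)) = 1207/2178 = 0.55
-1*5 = -5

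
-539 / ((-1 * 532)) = 77 / 76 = 1.01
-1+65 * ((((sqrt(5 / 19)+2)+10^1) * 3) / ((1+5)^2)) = 65 * sqrt(95) / 228+64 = 66.78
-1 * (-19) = 19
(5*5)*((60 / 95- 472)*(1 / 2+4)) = -1007550 / 19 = -53028.95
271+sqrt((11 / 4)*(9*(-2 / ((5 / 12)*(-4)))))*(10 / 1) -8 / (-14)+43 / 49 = 3*sqrt(330)+13350 / 49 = 326.95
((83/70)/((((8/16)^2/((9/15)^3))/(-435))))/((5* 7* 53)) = -389934/1623125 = -0.24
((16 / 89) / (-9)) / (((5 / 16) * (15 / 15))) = -256 / 4005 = -0.06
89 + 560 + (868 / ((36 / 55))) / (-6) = 23111 / 54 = 427.98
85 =85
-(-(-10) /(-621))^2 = -100 /385641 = -0.00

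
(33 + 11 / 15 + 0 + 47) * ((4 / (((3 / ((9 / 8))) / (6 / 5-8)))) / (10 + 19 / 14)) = -288218 / 3975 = -72.51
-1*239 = -239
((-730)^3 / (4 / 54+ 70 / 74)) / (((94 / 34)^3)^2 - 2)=-857858.46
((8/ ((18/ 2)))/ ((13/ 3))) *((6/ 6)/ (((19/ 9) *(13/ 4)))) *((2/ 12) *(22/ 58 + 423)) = 196448/ 93119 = 2.11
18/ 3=6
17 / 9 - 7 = -46 / 9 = -5.11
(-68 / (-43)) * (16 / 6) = 544 / 129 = 4.22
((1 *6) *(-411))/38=-1233/19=-64.89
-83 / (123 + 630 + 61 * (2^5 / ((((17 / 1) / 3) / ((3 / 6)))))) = -1411 / 15729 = -0.09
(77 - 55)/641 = 0.03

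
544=544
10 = 10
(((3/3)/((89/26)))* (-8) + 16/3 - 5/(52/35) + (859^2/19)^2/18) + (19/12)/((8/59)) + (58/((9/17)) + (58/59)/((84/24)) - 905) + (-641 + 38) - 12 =4162639472068342787/49680173088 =83788747.37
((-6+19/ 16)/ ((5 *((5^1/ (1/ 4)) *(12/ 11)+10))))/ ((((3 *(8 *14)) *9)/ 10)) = -121/ 1209600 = -0.00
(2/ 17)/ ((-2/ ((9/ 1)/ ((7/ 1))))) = -9/ 119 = -0.08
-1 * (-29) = 29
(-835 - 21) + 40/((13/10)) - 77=-11729/13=-902.23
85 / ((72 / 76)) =1615 / 18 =89.72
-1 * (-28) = 28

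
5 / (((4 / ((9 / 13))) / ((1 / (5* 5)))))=9 / 260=0.03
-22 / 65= -0.34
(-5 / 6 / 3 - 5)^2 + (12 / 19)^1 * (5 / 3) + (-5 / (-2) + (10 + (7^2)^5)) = 1738917887749 / 6156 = 282475290.41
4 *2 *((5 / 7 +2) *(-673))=-102296 / 7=-14613.71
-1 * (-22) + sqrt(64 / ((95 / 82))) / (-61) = 22 - 8 * sqrt(7790) / 5795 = 21.88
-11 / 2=-5.50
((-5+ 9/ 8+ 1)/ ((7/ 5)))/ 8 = -115/ 448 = -0.26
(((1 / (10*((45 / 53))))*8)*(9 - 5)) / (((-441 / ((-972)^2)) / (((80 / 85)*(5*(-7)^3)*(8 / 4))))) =2215600128 / 85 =26065883.86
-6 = -6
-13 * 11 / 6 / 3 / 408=-143 / 7344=-0.02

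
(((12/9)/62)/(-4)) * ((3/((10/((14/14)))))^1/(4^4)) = -1/158720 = -0.00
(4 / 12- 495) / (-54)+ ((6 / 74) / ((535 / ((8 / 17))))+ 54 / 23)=7214926312 / 626927445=11.51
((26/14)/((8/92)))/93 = 299/1302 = 0.23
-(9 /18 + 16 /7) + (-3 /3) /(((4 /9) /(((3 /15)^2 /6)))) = -3921 /1400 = -2.80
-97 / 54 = -1.80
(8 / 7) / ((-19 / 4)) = -32 / 133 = -0.24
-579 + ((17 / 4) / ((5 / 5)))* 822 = 5829 / 2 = 2914.50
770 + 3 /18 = 4621 /6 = 770.17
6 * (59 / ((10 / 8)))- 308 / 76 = 26519 / 95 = 279.15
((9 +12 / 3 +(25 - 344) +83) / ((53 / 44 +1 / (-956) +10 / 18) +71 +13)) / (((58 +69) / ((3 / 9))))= -1758801 / 257701415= -0.01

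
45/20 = 9/4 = 2.25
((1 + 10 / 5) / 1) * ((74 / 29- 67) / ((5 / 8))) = -44856 / 145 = -309.35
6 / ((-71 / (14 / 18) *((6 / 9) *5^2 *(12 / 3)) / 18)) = -63 / 3550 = -0.02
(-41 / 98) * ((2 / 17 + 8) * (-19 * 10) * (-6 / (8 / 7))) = -806265 / 238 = -3387.67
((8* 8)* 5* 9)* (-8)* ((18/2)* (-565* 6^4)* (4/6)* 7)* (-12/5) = -1700577607680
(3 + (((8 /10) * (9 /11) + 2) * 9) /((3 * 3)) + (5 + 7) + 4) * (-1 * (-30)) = 7146 /11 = 649.64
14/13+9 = 131/13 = 10.08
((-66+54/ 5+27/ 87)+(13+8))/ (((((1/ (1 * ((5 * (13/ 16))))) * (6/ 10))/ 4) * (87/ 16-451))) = 2.06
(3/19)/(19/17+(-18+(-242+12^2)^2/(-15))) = -765/3183887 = -0.00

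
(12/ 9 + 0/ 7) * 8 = 10.67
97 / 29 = 3.34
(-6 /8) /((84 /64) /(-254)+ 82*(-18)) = 1016 /1999495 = 0.00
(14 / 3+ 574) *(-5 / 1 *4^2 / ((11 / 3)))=-12625.45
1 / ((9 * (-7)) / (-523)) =523 / 63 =8.30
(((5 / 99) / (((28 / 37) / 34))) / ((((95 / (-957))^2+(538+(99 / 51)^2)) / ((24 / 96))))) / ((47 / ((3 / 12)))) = 8408280155 / 1509694165098112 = 0.00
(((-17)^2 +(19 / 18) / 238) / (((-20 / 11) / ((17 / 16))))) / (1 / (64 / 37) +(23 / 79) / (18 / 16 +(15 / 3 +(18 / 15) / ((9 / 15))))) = -13986759215 / 50846292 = -275.08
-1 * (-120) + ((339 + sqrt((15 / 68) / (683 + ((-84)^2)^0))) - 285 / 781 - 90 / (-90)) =sqrt(4845) / 3876 + 358975 / 781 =459.65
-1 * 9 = -9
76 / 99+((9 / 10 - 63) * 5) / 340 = -9799 / 67320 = -0.15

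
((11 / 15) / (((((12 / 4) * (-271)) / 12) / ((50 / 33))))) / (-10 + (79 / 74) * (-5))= 592 / 553653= 0.00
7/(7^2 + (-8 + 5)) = 7/46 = 0.15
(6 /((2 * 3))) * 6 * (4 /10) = 12 /5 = 2.40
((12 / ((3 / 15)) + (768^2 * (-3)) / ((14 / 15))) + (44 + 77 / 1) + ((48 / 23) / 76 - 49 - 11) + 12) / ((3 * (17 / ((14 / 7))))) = -11598075098 / 156009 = -74342.35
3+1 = 4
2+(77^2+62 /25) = 148337 /25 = 5933.48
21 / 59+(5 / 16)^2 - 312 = -4705597 / 15104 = -311.55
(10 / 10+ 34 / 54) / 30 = 0.05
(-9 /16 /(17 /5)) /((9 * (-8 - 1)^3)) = 5 /198288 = 0.00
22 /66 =1 /3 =0.33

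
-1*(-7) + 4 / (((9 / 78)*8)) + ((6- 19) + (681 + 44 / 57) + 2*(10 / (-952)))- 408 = 1230365 / 4522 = 272.08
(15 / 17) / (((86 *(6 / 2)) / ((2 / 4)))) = 5 / 2924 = 0.00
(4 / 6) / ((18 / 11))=11 / 27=0.41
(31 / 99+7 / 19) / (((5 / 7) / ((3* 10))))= 17948 / 627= 28.63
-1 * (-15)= 15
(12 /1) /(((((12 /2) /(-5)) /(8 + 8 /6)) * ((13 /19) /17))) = -90440 /39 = -2318.97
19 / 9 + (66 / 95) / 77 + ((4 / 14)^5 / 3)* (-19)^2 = 33758609 / 14369985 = 2.35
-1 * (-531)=531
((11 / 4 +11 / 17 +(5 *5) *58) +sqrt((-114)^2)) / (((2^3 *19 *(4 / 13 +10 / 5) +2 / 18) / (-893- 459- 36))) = -4327163217 / 697901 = -6200.25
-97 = -97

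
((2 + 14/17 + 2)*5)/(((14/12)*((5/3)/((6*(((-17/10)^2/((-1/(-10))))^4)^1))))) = 454244911011/8750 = 51913704.12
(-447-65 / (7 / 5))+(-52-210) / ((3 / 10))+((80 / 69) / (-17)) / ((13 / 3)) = -145893946 / 106743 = -1366.78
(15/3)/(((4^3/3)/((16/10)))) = 0.38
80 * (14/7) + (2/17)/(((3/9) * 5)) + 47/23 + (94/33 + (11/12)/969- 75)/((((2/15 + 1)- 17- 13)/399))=43183463391/37246660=1159.39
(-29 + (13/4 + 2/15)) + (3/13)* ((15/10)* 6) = -18361/780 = -23.54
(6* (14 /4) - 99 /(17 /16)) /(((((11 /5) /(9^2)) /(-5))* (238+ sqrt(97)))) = 3865050 /69113 - 276075* sqrt(97) /1174921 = 53.61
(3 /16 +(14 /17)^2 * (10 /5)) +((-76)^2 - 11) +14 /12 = 80009681 /13872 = 5767.71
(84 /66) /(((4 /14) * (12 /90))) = 735 /22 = 33.41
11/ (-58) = -11/ 58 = -0.19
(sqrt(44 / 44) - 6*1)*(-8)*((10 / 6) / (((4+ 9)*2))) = 100 / 39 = 2.56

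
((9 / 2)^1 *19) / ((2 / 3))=513 / 4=128.25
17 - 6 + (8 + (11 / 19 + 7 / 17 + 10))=9687 / 323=29.99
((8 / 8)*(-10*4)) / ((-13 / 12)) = 480 / 13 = 36.92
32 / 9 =3.56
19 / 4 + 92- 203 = -425 / 4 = -106.25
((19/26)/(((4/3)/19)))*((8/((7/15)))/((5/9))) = 29241/91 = 321.33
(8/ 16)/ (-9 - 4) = -0.04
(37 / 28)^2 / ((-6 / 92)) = -31487 / 1176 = -26.77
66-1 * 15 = 51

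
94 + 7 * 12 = 178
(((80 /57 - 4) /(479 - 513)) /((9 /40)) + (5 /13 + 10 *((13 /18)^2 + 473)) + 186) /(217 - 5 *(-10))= 3348090673 /181623546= 18.43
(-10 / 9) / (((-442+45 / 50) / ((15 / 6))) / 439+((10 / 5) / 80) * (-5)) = 878000 / 416367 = 2.11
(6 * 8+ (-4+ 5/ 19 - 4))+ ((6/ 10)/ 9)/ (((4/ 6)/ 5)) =1549/ 38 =40.76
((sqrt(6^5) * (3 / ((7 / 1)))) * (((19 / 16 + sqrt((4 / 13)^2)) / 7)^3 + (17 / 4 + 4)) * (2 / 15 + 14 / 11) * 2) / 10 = 6654130131843 * sqrt(6) / 185679894400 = 87.78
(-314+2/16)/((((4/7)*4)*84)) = -837/512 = -1.63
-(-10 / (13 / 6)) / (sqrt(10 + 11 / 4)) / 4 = 10 * sqrt(51) / 221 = 0.32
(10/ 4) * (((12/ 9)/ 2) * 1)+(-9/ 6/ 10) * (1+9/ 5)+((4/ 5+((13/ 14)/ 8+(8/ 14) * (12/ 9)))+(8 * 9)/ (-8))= -6.08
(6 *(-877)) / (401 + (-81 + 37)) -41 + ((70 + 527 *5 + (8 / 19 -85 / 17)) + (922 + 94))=8276801 / 2261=3660.68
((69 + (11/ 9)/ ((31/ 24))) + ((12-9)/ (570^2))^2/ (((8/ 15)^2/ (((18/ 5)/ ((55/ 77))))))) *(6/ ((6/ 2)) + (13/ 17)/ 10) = 95760496342868227/ 659320003200000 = 145.24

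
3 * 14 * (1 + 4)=210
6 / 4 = 3 / 2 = 1.50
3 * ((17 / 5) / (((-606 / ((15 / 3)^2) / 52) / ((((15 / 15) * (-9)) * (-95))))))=-1889550 / 101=-18708.42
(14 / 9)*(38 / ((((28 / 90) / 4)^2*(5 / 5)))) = 68400 / 7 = 9771.43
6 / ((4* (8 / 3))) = 9 / 16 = 0.56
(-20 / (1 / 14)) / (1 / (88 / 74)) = -12320 / 37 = -332.97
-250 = -250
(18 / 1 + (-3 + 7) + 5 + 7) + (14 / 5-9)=139 / 5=27.80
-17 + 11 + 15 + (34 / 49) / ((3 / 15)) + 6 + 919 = 45936 / 49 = 937.47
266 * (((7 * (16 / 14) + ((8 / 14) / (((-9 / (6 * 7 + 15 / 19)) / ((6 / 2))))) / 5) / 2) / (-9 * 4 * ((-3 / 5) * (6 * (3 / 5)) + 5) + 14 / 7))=-10590 / 1253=-8.45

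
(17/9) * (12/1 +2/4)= 425/18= 23.61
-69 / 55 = -1.25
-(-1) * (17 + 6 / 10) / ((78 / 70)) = 616 / 39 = 15.79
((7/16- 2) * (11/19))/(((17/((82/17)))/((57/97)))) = -33825/224264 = -0.15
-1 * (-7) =7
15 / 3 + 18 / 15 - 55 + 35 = -69 / 5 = -13.80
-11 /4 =-2.75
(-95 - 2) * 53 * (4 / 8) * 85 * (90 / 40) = -3932865 / 8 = -491608.12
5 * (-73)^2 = 26645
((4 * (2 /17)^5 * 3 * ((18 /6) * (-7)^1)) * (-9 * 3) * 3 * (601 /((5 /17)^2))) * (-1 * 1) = -392563584 /122825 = -3196.12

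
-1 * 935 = -935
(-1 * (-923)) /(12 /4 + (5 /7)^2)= 45227 /172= 262.95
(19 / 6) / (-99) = -19 / 594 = -0.03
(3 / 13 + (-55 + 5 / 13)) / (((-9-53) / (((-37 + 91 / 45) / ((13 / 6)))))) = -1112818 / 78585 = -14.16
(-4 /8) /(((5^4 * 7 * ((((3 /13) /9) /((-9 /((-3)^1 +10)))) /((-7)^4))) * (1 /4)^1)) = 34398 /625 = 55.04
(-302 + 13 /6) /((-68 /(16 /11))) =3598 /561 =6.41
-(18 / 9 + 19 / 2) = -23 / 2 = -11.50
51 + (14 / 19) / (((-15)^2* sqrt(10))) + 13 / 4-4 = 50.25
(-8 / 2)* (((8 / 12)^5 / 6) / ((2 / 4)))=-128 / 729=-0.18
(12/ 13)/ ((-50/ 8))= -48/ 325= -0.15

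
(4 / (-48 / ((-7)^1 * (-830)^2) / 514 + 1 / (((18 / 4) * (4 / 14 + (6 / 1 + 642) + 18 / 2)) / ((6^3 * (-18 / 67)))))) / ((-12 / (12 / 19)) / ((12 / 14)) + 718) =-15281795208148 / 52155958531811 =-0.29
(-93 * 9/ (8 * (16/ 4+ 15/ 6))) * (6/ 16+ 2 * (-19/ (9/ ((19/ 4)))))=10137/ 32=316.78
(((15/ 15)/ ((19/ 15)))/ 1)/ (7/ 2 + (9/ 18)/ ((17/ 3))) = 255/ 1159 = 0.22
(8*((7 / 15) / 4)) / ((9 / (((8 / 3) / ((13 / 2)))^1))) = 224 / 5265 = 0.04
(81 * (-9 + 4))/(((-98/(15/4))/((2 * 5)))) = 30375/196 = 154.97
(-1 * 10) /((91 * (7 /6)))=-60 /637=-0.09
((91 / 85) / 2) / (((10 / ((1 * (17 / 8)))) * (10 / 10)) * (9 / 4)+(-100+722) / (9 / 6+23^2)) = 13793 / 303040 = 0.05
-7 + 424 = 417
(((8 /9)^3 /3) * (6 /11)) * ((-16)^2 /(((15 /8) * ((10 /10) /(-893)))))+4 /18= -1872730006 /120285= -15569.11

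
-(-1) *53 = 53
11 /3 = 3.67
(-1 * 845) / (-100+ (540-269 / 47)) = -39715 / 20411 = -1.95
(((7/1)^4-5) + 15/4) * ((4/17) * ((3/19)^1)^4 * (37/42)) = 9589401/31016398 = 0.31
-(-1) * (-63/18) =-7/2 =-3.50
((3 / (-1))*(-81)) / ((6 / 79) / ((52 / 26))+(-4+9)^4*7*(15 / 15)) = 19197 / 345628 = 0.06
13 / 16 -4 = -51 / 16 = -3.19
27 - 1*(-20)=47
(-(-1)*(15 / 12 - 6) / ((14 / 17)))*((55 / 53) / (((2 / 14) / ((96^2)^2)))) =-188608020480 / 53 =-3558641895.85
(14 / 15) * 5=4.67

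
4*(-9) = -36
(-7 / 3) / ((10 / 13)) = -91 / 30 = -3.03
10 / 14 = 5 / 7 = 0.71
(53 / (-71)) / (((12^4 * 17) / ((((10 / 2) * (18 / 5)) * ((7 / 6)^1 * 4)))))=-371 / 2085696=-0.00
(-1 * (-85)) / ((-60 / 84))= -119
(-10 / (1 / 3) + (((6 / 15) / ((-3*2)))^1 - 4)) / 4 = -8.52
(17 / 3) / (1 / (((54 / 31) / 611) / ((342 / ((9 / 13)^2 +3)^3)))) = 3456057024 / 1737067196111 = 0.00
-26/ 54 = -13/ 27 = -0.48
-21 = -21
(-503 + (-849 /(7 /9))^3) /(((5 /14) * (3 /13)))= -2319819050900 /147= -15781081978.91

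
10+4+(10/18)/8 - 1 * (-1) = 1085/72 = 15.07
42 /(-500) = -21 /250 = -0.08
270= 270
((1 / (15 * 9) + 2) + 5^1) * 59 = 55814 / 135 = 413.44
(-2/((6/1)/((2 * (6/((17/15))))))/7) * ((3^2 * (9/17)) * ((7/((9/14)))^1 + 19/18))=-58050/2023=-28.70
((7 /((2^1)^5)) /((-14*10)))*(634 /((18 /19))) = -6023 /5760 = -1.05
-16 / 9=-1.78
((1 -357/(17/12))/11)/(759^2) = -251/6336891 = -0.00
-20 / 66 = -10 / 33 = -0.30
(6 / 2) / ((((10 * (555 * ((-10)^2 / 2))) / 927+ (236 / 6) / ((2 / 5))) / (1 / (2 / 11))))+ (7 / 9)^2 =12868687 / 19907370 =0.65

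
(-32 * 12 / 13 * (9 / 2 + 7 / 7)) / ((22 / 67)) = -494.77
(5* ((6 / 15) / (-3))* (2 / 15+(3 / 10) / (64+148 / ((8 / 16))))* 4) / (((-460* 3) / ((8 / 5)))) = 7 / 16875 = 0.00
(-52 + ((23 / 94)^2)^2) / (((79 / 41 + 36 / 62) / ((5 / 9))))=-8599617247535 / 746474080656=-11.52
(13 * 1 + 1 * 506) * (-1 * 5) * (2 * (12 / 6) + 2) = -15570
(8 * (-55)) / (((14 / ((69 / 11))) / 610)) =-120257.14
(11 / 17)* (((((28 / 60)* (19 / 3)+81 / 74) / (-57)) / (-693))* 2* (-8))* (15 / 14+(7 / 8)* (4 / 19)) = -18018632 / 13518552915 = -0.00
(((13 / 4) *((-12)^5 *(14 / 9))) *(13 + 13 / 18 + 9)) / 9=-9528064 / 3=-3176021.33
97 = 97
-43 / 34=-1.26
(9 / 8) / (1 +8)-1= -0.88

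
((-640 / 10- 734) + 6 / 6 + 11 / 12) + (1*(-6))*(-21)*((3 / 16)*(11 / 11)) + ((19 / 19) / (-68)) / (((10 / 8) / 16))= -1576199 / 2040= -772.65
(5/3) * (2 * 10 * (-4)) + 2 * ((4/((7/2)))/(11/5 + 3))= -36280/273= -132.89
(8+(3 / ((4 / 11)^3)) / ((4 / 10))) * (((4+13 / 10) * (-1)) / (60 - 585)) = 1112417 / 672000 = 1.66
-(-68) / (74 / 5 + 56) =170 / 177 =0.96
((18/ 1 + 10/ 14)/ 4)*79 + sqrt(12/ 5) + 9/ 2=2*sqrt(15)/ 5 + 10475/ 28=375.66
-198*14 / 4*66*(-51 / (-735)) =-111078 / 35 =-3173.66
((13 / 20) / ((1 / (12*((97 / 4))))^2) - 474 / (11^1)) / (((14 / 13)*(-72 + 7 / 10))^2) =10224418035 / 1096043564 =9.33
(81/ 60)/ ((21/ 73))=657/ 140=4.69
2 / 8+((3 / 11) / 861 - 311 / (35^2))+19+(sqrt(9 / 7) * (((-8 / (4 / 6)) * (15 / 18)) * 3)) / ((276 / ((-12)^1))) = 90 * sqrt(7) / 161+41980231 / 2209900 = 20.48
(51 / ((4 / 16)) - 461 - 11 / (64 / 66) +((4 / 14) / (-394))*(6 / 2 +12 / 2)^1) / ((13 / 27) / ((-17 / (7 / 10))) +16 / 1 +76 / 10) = -11.38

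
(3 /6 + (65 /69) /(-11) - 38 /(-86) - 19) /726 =-0.02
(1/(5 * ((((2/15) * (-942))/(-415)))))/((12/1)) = 415/7536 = 0.06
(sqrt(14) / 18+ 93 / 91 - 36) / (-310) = 3183 / 28210 - sqrt(14) / 5580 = 0.11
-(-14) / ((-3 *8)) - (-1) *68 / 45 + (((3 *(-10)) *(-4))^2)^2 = 207360000.93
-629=-629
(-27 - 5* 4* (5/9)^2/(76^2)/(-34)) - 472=-499.00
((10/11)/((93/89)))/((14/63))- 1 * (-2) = 2017/341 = 5.91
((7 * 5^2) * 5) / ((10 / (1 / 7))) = 25 / 2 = 12.50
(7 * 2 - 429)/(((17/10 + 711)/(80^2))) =-26560000/7127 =-3726.67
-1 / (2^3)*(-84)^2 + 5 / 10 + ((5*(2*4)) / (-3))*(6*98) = -8721.50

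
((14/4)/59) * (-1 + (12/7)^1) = 5/118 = 0.04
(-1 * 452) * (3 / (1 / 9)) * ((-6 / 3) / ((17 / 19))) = 463752 / 17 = 27279.53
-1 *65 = -65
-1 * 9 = -9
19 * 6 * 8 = 912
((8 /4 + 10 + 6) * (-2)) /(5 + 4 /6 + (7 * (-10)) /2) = 27 /22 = 1.23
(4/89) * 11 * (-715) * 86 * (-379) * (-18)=-18457330320/89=-207385733.93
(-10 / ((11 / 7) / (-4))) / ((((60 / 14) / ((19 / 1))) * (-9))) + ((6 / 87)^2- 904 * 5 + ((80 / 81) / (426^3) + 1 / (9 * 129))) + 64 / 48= -4531.20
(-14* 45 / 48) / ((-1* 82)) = 105 / 656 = 0.16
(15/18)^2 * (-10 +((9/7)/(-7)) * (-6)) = -2725/441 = -6.18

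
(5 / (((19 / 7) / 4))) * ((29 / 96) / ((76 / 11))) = 0.32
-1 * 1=-1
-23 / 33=-0.70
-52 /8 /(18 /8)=-26 /9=-2.89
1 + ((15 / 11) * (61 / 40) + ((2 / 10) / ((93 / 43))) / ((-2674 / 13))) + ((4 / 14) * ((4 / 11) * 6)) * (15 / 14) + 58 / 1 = 2149751423 / 34815480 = 61.75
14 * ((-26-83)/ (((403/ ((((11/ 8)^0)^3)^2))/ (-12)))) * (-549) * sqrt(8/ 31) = -20106576 * sqrt(62)/ 12493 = -12672.64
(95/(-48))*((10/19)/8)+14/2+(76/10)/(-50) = 161227/24000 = 6.72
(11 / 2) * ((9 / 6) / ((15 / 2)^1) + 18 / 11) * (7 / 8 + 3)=3131 / 80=39.14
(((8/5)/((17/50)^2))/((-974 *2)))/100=-10/140743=-0.00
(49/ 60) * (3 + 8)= 539/ 60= 8.98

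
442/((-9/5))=-2210/9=-245.56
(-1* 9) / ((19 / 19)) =-9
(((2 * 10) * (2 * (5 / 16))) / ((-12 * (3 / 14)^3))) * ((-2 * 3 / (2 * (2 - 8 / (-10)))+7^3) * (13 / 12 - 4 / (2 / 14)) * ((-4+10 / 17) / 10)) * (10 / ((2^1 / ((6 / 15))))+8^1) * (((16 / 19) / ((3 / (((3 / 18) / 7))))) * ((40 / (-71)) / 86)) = 971761000 / 6676911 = 145.54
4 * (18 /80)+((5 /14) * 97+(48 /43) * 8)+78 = 184322 /1505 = 122.47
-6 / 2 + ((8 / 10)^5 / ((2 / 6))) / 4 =-8607 / 3125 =-2.75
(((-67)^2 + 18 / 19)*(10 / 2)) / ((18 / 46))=9810535 / 171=57371.55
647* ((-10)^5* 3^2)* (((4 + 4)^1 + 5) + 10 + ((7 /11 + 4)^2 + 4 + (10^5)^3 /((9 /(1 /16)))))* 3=-1467881250010250809200000 /121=-12131250000084717431404.96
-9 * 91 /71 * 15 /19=-12285 /1349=-9.11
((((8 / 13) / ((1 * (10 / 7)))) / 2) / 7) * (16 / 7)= 32 / 455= 0.07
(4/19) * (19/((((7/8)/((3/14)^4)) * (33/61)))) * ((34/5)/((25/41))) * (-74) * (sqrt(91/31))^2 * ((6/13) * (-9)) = 18348976656/102342625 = 179.29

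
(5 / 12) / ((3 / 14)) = 35 / 18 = 1.94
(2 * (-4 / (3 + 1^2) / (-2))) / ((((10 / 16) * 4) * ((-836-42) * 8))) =-1 / 17560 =-0.00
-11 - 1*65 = -76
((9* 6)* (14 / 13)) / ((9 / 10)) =840 / 13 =64.62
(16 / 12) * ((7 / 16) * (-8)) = -14 / 3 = -4.67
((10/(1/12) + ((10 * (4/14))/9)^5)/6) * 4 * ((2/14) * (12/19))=952764681280/131994060219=7.22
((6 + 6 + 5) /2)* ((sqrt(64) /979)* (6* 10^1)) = 4080 /979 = 4.17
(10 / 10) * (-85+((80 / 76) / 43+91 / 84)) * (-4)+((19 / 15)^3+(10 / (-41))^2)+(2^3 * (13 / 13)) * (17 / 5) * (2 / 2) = 1691182337818 / 4635147375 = 364.86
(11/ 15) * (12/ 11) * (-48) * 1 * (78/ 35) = -14976/ 175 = -85.58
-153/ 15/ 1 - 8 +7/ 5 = -84/ 5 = -16.80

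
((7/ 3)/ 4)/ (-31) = -7/ 372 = -0.02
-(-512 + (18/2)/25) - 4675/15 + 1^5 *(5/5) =15073/75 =200.97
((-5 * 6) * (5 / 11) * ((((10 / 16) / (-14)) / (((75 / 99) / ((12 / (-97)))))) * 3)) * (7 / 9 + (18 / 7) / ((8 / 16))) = -16785 / 9506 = -1.77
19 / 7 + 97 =698 / 7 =99.71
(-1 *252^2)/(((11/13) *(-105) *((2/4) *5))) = 78624/275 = 285.91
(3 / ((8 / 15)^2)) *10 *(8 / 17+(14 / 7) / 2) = 155.10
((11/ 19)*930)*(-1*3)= -30690/ 19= -1615.26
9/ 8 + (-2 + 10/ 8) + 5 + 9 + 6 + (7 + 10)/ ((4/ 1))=197/ 8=24.62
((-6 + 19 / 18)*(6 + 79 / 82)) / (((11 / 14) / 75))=-8893325 / 2706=-3286.52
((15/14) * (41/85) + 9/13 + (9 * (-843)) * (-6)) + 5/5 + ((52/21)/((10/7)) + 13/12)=4225818533/92820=45527.03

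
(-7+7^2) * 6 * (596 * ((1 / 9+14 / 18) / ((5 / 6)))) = 801024 / 5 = 160204.80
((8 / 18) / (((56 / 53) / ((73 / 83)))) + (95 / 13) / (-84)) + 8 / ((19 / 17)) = 38441329 / 5166252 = 7.44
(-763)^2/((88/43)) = 25033267/88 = 284468.94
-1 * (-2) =2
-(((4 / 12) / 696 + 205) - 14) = -398809 / 2088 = -191.00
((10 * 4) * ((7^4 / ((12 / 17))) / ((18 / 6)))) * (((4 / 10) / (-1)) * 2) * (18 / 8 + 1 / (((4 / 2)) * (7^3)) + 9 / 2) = -2204594 / 9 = -244954.89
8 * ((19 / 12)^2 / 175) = 361 / 3150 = 0.11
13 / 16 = 0.81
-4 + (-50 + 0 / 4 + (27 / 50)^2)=-53.71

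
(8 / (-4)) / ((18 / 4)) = -4 / 9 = -0.44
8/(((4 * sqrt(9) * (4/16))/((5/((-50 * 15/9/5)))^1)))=-4/5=-0.80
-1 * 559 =-559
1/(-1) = -1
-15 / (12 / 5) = -25 / 4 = -6.25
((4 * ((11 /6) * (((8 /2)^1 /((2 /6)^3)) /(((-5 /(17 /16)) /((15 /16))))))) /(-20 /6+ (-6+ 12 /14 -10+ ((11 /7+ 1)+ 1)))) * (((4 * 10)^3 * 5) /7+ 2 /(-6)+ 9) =2423979459 /5008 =484021.46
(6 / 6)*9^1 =9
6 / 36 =1 / 6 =0.17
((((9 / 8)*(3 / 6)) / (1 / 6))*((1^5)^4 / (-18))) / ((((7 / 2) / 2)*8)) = -3 / 224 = -0.01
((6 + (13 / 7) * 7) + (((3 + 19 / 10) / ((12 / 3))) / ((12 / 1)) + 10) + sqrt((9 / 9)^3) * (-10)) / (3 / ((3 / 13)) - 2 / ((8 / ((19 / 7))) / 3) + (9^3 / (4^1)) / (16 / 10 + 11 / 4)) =1861307 / 5150760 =0.36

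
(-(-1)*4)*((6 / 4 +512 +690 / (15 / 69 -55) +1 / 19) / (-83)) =-799528 / 33117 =-24.14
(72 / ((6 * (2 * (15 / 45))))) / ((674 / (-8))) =-72 / 337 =-0.21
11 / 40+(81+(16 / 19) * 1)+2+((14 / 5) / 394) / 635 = 7997199319 / 95072200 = 84.12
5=5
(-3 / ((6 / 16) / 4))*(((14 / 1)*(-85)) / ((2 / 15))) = 285600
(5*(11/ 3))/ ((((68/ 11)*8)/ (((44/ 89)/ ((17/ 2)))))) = 6655/ 308652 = 0.02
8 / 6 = 4 / 3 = 1.33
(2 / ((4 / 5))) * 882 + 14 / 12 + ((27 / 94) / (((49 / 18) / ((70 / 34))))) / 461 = 34129930691 / 15470238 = 2206.17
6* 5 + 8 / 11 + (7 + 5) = 470 / 11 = 42.73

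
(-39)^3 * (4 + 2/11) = -2728674/11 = -248061.27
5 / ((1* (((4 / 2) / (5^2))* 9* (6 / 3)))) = 125 / 36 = 3.47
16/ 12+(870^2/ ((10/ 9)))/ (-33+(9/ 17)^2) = -98428541/ 4728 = -20818.22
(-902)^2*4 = 3254416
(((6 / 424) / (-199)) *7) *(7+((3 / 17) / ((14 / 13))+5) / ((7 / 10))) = -8982 / 1255093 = -0.01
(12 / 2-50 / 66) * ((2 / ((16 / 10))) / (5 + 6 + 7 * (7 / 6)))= 173 / 506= 0.34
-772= -772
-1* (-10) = 10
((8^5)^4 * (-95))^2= 11996282661958865752956858719030109798400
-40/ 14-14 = -118/ 7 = -16.86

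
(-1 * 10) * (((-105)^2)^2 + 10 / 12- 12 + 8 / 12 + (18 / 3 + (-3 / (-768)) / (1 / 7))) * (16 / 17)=-155584794275 / 136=-1144005840.26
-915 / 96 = -305 / 32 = -9.53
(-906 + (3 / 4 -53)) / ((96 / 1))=-3833 / 384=-9.98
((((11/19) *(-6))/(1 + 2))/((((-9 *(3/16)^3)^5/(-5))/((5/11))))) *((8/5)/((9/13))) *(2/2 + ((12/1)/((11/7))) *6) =-617504757867427240345600/1593749874362283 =-387453996.26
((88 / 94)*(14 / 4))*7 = 1078 / 47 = 22.94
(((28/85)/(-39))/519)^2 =784/2960068635225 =0.00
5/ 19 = 0.26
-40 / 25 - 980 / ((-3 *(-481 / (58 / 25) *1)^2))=-138157256 / 86760375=-1.59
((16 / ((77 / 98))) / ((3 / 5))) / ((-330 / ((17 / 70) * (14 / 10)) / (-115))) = 21896 / 5445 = 4.02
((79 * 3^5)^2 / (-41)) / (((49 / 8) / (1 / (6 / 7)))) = -491366412 / 287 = -1712078.09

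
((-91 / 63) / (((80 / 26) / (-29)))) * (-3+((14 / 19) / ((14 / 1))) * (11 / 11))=-34307 / 855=-40.13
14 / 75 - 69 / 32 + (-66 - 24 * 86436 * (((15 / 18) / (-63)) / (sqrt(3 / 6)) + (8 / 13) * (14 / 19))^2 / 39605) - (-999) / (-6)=-2560058691830047 / 10438249442400 + 1229312 * sqrt(2) / 1956487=-244.37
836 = 836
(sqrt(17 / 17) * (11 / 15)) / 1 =11 / 15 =0.73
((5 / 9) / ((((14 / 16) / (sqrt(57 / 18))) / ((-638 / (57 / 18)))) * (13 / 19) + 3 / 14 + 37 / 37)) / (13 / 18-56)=-353405369856 / 42698860902785-45517472 * sqrt(114) / 42698860902785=-0.01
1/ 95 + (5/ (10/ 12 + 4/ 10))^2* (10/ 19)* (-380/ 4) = -106873631/ 130055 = -821.76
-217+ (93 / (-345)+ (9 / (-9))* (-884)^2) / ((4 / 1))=-89967291 / 460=-195581.07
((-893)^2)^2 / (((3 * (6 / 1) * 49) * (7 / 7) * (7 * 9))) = 635924907601 / 55566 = 11444496.77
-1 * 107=-107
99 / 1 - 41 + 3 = 61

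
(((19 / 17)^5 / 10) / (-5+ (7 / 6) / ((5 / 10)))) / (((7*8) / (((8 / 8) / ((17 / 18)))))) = -66854673 / 54068154560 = -0.00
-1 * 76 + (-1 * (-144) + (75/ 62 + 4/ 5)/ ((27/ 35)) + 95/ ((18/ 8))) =188873/ 1674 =112.83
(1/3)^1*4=4/3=1.33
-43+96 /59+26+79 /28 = -20735 /1652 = -12.55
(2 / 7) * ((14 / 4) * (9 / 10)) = 9 / 10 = 0.90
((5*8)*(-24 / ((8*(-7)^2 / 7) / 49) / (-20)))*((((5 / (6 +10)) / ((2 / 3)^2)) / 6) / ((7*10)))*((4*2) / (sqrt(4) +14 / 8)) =3 / 20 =0.15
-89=-89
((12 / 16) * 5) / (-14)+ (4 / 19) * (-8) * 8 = -13.74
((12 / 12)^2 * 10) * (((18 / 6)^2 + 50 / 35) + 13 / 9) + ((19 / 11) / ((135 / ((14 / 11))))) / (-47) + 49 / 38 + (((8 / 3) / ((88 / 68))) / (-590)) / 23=33260515052771 / 277126770690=120.02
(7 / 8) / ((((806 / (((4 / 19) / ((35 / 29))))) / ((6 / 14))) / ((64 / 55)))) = 1392 / 14739725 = 0.00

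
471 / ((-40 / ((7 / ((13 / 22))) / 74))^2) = 2792559 / 370177600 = 0.01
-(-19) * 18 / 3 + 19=133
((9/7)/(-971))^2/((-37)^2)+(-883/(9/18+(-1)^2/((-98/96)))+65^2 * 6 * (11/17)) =921949166380961107/50534126979679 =18244.09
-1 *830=-830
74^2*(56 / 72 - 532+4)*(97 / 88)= -3182337.30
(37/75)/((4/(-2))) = -37/150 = -0.25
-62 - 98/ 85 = -5368/ 85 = -63.15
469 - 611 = -142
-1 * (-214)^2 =-45796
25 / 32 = 0.78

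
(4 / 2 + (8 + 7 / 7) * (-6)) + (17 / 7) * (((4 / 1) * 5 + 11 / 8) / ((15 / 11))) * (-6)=-39257 / 140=-280.41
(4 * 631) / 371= 2524 / 371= 6.80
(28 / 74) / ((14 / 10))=10 / 37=0.27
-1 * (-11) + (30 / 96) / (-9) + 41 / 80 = 11.48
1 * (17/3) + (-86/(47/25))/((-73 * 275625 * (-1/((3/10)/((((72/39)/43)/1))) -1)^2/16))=87524740677581/15445466594775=5.67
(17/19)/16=17/304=0.06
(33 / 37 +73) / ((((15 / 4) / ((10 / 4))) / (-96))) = -4729.08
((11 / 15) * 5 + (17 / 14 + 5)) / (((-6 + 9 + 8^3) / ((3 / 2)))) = 0.03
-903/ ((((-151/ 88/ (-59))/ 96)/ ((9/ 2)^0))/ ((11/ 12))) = -412577088/ 151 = -2732298.60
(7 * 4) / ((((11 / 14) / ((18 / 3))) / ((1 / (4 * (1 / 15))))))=8820 / 11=801.82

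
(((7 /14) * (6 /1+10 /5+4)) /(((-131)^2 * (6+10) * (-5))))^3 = -27 /323450441233984000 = -0.00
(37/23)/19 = 37/437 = 0.08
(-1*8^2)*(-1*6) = 384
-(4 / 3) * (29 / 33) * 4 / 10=-0.47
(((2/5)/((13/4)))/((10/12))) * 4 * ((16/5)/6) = 512/1625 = 0.32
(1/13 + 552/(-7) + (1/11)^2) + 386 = 3382888/11011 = 307.23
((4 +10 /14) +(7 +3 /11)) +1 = 1000 /77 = 12.99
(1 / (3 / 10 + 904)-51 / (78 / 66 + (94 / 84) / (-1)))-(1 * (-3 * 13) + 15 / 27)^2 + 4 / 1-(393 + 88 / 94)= -2676035694265 / 998374329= -2680.39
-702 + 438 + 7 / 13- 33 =-3854 / 13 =-296.46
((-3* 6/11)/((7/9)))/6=-27/77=-0.35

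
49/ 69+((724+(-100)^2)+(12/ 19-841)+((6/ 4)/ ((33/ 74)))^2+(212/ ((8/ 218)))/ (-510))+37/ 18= 9886.38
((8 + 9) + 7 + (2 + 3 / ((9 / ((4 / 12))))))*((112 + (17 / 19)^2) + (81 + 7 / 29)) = 477384875 / 94221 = 5066.65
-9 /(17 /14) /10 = -63 /85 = -0.74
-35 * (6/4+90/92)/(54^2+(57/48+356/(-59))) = -627760/21068989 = -0.03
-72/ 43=-1.67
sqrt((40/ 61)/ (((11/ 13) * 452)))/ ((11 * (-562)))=-sqrt(9856990)/ 468737786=-0.00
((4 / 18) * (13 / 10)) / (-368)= -13 / 16560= -0.00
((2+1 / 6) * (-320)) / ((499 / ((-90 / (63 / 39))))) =270400 / 3493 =77.41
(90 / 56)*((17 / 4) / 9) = 85 / 112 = 0.76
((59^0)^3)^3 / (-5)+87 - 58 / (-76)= 16637 / 190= 87.56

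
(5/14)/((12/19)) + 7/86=4673/7224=0.65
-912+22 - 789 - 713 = -2392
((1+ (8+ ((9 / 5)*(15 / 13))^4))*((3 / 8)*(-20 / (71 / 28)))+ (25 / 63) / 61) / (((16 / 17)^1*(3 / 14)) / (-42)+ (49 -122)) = 75717842282075 / 67701849145047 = 1.12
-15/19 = -0.79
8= 8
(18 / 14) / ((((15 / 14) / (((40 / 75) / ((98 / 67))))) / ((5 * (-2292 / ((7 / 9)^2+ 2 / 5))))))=-99509472 / 19943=-4989.69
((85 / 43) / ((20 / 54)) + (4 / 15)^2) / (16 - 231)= -104651 / 4160250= -0.03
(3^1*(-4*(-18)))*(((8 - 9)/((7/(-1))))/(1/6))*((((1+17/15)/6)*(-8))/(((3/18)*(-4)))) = 27648/35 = 789.94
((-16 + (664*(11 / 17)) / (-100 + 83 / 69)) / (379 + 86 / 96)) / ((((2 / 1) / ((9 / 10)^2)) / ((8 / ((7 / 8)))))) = -2933978112 / 14792651405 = -0.20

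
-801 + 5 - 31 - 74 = -901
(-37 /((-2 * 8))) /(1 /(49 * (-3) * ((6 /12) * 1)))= -5439 /32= -169.97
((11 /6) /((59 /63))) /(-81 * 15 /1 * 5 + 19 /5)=-0.00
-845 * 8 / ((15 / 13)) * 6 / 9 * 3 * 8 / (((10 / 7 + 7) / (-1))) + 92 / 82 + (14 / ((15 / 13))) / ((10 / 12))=2020569898 / 181425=11137.22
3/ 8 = 0.38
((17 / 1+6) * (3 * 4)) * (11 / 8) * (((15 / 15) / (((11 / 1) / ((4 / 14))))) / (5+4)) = 23 / 21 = 1.10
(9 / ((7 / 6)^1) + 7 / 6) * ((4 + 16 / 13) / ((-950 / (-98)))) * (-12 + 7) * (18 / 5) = -532644 / 6175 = -86.26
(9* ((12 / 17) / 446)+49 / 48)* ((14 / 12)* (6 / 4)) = 1318457 / 727872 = 1.81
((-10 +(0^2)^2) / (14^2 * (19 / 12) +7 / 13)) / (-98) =195 / 594076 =0.00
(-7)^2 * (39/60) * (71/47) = 45227/940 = 48.11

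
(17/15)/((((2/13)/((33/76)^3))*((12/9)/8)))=7942077/2194880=3.62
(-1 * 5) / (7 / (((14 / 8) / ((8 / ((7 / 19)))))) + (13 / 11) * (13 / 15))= -5775 / 101503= -0.06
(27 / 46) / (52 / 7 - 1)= 0.09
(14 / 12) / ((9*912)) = 7 / 49248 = 0.00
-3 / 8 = -0.38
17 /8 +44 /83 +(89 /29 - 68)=-1199185 /19256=-62.28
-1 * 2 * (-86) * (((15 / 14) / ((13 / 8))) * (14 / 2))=10320 / 13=793.85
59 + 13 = 72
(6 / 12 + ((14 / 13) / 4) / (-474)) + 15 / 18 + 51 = 214983 / 4108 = 52.33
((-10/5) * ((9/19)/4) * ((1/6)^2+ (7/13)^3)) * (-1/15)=2909/1001832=0.00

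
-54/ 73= -0.74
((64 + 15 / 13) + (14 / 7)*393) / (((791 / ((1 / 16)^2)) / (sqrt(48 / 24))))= 11065*sqrt(2) / 2632448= 0.01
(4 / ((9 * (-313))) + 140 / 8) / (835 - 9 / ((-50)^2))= 123233750 / 5880462147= 0.02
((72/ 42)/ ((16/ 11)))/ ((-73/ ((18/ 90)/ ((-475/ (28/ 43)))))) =33/ 7455125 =0.00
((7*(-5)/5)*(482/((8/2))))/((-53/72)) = 60732/53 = 1145.89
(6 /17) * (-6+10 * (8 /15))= -4 /17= -0.24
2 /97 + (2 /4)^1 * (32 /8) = 196 /97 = 2.02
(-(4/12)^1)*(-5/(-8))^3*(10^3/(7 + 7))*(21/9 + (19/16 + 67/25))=-664375/18432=-36.04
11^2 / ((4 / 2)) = 121 / 2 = 60.50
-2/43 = -0.05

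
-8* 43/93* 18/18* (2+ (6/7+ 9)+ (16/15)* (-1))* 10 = -779504/1953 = -399.13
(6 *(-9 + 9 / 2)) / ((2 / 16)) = -216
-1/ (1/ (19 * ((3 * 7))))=-399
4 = 4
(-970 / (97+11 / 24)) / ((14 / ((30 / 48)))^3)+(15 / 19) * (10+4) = 11.05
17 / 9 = 1.89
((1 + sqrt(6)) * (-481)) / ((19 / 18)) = -8658 * sqrt(6) / 19-8658 / 19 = -1571.88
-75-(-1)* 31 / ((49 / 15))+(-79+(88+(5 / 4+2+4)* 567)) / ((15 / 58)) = 7773453 / 490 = 15864.19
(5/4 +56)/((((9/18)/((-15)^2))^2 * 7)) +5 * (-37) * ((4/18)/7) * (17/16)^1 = 834701855/504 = 1656154.47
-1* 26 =-26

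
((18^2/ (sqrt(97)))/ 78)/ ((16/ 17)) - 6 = -6 + 459*sqrt(97)/ 10088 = -5.55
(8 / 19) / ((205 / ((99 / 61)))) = 792 / 237595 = 0.00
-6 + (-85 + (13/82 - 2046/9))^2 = 5897108929/60516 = 97447.10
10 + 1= 11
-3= -3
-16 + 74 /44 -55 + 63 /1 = -139 /22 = -6.32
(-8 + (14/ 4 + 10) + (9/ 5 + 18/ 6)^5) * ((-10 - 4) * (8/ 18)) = -446869444/ 28125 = -15888.69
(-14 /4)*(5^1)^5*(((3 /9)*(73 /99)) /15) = -319375 /1782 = -179.22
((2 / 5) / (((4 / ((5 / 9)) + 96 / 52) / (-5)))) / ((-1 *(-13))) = -5 / 294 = -0.02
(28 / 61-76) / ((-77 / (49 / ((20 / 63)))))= 508032 / 3355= 151.43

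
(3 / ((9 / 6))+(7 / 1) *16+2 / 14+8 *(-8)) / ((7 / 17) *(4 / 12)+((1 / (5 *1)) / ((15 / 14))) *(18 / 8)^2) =3580200 / 77273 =46.33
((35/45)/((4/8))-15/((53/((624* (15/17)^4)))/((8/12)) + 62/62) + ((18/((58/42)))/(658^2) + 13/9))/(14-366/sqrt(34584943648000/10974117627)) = -1856711531373897039233016000/2166835060522830603409024021-5420741094474766447860* sqrt(1246683631335)/15167845423659814223863168147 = -1.26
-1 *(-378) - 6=372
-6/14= -3/7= -0.43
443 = 443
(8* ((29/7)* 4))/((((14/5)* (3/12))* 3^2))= 9280/441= 21.04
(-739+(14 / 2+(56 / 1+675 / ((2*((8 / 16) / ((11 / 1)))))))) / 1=6749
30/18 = 5/3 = 1.67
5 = 5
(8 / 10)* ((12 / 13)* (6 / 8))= 36 / 65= 0.55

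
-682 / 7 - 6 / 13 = -8908 / 91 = -97.89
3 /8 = 0.38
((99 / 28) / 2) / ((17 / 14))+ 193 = 13223 / 68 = 194.46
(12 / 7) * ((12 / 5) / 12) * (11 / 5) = 132 / 175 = 0.75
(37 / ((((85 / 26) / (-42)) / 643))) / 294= -618566 / 595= -1039.61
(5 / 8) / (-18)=-5 / 144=-0.03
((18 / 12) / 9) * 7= 7 / 6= 1.17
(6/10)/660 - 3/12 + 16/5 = 1623/550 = 2.95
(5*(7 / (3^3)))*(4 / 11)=140 / 297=0.47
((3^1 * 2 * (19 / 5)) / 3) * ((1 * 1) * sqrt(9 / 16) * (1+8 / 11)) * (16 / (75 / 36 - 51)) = -103968 / 32285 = -3.22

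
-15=-15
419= 419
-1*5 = -5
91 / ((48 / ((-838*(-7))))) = 266903 / 24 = 11120.96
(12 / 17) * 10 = 120 / 17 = 7.06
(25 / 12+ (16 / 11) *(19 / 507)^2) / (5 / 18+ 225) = 23585929 / 2547926810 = 0.01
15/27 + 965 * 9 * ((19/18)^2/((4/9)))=3135365/144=21773.37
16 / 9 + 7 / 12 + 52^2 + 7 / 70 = 2706.46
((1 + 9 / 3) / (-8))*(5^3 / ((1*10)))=-25 / 4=-6.25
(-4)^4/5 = 256/5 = 51.20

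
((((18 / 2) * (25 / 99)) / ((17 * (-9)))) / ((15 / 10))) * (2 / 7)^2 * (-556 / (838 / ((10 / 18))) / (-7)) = -278000 / 6530644197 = -0.00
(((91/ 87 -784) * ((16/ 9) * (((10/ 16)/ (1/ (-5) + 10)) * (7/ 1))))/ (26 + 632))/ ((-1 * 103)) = 243275/ 26533521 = 0.01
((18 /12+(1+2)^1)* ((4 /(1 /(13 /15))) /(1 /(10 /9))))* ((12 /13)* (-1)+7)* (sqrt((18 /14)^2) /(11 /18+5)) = 17064 /707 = 24.14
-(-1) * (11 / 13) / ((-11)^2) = 0.01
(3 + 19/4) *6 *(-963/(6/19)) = -567207/4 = -141801.75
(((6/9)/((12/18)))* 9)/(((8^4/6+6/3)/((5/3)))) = 45/2054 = 0.02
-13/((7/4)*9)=-52/63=-0.83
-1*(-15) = 15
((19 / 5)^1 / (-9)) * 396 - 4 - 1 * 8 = -896 / 5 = -179.20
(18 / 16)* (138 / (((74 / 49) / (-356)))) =-2708181 / 74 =-36597.04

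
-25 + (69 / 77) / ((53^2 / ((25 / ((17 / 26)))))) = -91879675 / 3676981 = -24.99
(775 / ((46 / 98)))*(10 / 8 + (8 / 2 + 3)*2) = 2316475 / 92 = 25179.08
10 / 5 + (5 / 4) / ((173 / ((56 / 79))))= 2.01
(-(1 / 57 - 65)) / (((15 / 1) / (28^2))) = 3396.42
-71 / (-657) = 71 / 657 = 0.11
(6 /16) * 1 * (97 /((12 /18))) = 873 /16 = 54.56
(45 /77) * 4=180 /77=2.34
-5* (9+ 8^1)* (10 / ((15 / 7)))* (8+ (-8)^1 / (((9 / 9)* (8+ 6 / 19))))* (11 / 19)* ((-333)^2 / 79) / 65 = -53803638504 / 1541527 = -34902.82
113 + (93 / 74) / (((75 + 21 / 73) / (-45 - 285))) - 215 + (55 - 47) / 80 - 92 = -67583563 / 338920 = -199.41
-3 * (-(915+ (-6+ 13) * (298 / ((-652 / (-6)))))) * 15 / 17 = 6852330 / 2771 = 2472.87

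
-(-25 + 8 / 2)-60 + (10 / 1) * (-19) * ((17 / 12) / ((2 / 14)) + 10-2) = -20659 / 6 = -3443.17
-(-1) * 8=8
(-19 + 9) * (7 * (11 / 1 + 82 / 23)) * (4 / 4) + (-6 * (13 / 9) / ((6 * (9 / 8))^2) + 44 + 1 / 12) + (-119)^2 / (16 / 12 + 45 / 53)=384911457433 / 69817788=5513.09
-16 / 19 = -0.84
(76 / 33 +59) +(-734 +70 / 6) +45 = -20329 / 33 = -616.03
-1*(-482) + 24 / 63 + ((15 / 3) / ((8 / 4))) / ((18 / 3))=40555 / 84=482.80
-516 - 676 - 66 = -1258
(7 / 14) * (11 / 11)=1 / 2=0.50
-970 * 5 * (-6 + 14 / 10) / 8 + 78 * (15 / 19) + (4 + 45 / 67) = 14537663 / 5092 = 2855.00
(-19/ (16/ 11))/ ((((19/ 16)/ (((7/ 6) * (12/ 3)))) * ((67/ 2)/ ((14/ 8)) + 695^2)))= -1078/ 10143927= -0.00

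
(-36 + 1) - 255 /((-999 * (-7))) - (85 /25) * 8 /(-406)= -11819506 /337995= -34.97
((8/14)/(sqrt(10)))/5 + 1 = 2 * sqrt(10)/175 + 1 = 1.04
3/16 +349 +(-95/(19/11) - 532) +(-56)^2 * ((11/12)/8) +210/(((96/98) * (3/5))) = 7661/16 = 478.81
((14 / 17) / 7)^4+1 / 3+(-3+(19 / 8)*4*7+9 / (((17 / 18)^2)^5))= 964933211316287 / 12095963402694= 79.77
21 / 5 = 4.20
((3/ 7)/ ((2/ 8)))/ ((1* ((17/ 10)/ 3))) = 360/ 119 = 3.03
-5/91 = -0.05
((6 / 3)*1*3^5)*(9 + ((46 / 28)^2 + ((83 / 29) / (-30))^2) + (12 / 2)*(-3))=-3150296739 / 1030225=-3057.87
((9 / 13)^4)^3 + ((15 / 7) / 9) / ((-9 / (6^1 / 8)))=-45318182419193 / 5871117450865212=-0.01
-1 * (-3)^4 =-81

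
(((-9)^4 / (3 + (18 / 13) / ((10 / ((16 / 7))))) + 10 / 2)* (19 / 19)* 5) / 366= 2494000 / 92049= 27.09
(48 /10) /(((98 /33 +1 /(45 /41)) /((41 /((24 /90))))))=365310 /1921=190.17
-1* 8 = -8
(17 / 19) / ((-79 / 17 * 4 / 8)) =-0.39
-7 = -7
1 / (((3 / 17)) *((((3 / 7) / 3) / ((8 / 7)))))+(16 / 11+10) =1874 / 33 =56.79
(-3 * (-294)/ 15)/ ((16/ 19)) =2793/ 40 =69.82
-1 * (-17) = 17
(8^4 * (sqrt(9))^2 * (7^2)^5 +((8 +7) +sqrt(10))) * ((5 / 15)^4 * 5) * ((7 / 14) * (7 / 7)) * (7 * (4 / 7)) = 10 * sqrt(10) / 81 +34710558597170 / 27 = 1285576244340.02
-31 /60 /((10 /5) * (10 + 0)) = -31 /1200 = -0.03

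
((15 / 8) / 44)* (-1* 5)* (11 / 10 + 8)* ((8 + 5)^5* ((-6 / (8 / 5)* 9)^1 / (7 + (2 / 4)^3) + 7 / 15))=41119585871 / 13376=3074131.72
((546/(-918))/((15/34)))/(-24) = 0.06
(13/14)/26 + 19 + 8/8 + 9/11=20.85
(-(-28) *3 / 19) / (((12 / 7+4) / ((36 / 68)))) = 1323 / 3230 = 0.41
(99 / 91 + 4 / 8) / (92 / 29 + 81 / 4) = 16762 / 247247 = 0.07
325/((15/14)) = 910/3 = 303.33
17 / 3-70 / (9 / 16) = -1069 / 9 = -118.78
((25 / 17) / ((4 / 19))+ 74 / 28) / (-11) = -4583 / 5236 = -0.88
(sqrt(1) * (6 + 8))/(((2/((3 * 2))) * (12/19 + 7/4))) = 17.64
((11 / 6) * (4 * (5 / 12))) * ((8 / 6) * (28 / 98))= 220 / 189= 1.16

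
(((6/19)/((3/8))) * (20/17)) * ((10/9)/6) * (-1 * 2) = -3200/8721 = -0.37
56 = 56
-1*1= -1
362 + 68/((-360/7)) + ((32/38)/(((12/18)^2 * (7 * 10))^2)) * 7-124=28331059/119700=236.68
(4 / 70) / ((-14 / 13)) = -13 / 245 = -0.05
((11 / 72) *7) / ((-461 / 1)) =-77 / 33192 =-0.00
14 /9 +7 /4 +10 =479 /36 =13.31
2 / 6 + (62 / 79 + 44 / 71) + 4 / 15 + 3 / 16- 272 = -121068233 / 448720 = -269.81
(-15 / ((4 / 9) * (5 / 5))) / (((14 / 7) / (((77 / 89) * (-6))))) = 31185 / 356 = 87.60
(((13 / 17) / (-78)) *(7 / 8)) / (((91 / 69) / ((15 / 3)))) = -115 / 3536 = -0.03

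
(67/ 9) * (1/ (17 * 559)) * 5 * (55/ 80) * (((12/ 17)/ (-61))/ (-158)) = 3685/ 18684342456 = 0.00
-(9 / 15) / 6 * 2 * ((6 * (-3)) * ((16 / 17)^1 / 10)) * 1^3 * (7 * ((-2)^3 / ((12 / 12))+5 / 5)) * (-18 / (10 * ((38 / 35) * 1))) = 222264 / 8075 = 27.52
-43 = -43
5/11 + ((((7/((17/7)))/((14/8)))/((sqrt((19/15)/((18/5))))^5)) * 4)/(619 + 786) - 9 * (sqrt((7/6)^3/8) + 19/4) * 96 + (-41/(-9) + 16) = -404216/99 - 84 * sqrt(21) + 979776 * sqrt(114)/163827215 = -4467.86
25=25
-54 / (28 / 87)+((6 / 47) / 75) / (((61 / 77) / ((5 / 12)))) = -167.78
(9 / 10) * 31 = 279 / 10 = 27.90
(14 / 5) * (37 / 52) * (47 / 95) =12173 / 12350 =0.99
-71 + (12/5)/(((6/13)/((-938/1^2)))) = -24743/5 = -4948.60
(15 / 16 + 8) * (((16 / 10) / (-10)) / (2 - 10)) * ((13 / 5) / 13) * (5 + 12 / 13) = 847 / 4000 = 0.21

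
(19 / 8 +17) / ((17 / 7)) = 1085 / 136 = 7.98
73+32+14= 119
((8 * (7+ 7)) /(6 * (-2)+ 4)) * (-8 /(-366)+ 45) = -115346 /183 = -630.31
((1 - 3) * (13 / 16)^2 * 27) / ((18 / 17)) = -8619 / 256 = -33.67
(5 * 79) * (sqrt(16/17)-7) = -2765 + 1580 * sqrt(17)/17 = -2381.79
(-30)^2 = 900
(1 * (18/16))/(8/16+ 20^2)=1/356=0.00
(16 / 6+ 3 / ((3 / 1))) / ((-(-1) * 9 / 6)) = 22 / 9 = 2.44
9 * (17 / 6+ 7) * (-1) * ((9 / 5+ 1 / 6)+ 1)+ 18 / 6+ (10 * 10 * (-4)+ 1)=-13171 / 20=-658.55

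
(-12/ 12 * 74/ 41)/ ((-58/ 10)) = 370/ 1189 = 0.31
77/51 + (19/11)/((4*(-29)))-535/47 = -30243359/3058572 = -9.89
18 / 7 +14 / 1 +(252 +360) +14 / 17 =74898 / 119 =629.39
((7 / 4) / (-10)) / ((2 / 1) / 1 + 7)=-7 / 360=-0.02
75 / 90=5 / 6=0.83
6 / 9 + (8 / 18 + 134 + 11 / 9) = 409 / 3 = 136.33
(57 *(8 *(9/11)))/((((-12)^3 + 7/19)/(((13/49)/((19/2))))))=-0.01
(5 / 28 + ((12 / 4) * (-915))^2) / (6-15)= -210980705 / 252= -837225.02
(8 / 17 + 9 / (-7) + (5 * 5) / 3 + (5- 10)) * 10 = 25.18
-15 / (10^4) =-3 / 2000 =-0.00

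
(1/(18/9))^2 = 1/4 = 0.25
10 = 10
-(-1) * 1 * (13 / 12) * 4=13 / 3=4.33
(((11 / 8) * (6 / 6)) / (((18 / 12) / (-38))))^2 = 43681 / 36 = 1213.36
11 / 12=0.92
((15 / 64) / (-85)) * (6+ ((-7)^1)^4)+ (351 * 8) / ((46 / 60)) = 91487037 / 25024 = 3655.97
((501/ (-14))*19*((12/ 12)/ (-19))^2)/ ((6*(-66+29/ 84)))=501/ 104785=0.00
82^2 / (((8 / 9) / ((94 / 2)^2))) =33419961 / 2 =16709980.50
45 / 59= 0.76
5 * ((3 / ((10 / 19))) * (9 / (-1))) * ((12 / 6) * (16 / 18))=-456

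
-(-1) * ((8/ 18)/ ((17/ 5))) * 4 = 80/ 153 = 0.52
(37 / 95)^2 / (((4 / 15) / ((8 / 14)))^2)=12321 / 17689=0.70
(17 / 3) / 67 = 17 / 201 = 0.08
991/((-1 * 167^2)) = -0.04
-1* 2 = -2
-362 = -362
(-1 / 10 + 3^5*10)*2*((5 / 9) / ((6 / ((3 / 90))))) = 24299 / 1620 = 15.00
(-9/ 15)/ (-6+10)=-3/ 20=-0.15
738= 738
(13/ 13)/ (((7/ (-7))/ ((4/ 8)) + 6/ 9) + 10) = 3/ 26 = 0.12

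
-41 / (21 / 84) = -164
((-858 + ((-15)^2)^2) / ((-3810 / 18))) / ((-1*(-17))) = -13.83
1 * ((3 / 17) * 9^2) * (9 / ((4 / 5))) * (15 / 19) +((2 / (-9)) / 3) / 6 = 126.94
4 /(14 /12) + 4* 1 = 52 /7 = 7.43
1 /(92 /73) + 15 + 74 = 8261 /92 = 89.79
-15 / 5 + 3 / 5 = -12 / 5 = -2.40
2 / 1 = 2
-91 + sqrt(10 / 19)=-91 + sqrt(190) / 19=-90.27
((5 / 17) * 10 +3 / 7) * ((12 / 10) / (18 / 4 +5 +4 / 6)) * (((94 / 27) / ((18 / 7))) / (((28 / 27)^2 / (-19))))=-9668511 / 1016260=-9.51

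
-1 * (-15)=15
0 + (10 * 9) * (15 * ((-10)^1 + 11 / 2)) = -6075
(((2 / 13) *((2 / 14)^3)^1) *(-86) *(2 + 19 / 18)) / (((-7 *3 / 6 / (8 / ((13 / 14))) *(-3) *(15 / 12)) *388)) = -0.00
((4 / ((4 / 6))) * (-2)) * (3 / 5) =-36 / 5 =-7.20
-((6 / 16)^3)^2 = -729 / 262144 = -0.00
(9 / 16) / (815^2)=0.00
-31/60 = -0.52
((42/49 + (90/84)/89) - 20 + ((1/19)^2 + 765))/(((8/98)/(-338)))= -396893754257/128516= -3088282.82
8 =8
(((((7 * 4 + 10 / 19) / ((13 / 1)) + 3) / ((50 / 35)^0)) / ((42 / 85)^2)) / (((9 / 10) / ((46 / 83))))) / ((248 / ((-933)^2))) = 103105807102625 / 2242153368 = 45985.17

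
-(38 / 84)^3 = -6859 / 74088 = -0.09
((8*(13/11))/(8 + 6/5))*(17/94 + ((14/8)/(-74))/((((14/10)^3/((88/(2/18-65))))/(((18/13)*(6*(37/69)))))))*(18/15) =280998192/978284461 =0.29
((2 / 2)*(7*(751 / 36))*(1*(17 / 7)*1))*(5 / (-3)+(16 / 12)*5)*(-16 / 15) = -51068 / 27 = -1891.41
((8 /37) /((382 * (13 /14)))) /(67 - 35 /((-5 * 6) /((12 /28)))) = 112 /12402585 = 0.00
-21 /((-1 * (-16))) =-21 /16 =-1.31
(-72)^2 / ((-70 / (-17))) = 44064 / 35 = 1258.97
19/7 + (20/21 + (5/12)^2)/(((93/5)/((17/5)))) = 273743/93744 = 2.92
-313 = -313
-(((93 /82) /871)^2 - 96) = 489705791415 /5101102084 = 96.00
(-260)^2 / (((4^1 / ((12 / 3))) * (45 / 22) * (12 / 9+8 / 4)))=29744 / 3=9914.67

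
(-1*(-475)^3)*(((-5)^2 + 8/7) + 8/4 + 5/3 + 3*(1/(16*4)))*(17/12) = 73108259078125/16128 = 4533002174.98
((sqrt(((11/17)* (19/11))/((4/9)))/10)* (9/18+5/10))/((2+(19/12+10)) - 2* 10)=-9* sqrt(323)/6545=-0.02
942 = 942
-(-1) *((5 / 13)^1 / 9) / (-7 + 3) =-5 / 468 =-0.01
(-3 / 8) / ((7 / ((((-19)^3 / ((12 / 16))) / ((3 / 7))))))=6859 / 6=1143.17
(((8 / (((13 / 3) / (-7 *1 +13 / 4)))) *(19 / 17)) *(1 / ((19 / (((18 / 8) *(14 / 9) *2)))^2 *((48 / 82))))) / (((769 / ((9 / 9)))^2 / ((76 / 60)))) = -2009 / 522763124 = -0.00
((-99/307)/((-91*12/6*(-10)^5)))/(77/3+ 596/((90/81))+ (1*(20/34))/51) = -28611/907620608440000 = -0.00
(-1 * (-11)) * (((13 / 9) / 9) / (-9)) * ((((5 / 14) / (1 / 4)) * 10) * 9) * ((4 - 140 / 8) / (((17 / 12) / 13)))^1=371800 / 119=3124.37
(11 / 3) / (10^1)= 11 / 30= 0.37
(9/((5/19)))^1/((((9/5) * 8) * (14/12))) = 57/28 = 2.04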